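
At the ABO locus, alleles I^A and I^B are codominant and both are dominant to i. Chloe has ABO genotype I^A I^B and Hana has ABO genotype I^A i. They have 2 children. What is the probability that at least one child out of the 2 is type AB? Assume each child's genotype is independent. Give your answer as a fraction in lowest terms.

7/16

ABO cross I^A I^B × I^A i → 1/2 A, 1/4 B, 1/4 AB.
So P(type AB) = 1/4 per child.
P(none) = (3/4)^2 = 9/16; P(at least one) = 1 − 9/16 = 7/16.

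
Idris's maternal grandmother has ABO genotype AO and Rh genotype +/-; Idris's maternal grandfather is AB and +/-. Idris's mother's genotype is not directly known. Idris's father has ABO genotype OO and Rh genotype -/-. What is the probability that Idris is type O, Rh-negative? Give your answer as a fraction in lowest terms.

Idris's mother's ABO genotype from AO × AB: 1/4 AA, 1/4 AB, 1/4 AO, 1/4 BO.
Crossing each possibility with the father OO and summing P(type O): 1/4·0 + 1/4·0 + 1/4·1/2 + 1/4·1/2 = 1/4.
Similarly for Rh via the mother's Rh distribution: P(Rh-) = 1/2.
Independent loci: 1/4 × 1/2 = 1/8.

1/8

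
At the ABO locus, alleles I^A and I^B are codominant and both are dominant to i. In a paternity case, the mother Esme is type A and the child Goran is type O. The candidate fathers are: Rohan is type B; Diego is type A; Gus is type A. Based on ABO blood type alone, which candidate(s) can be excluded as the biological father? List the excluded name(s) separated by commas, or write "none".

A candidate is excluded only if no genotype consistent with his phenotype could produce a type O child with a type A mother.
Every candidate has at least one consistent genotype combination, so none can be excluded.

none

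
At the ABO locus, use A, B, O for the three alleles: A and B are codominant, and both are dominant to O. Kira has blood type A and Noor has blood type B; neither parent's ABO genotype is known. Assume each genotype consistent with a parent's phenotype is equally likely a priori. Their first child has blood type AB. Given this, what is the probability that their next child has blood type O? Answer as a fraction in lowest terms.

Possible genotypes: Kira ∈ {AA, AO}; Noor ∈ {BB, BO}.
Weight each parental genotype pair by prior × P(type-AB child):
  AA × BB: posterior weight 4/9; P(next child type O) = 0.
  AA × BO: posterior weight 2/9; P(next child type O) = 0.
  AO × BB: posterior weight 2/9; P(next child type O) = 0.
  AO × BO: posterior weight 1/9; P(next child type O) = 1/4.
Weighted sum = 1/36.

1/36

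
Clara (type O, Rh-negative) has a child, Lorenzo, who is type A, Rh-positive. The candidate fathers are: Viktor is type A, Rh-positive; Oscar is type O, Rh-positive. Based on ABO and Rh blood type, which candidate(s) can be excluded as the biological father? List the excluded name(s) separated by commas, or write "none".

Oscar

A candidate is excluded only if no genotype consistent with his phenotype could produce a type A, Rh-positive child with a type O, Rh-negative mother.
Oscar (type O, Rh+): no genotype consistent with that phenotype can produce a type-A Rh+ child with a type-O mother.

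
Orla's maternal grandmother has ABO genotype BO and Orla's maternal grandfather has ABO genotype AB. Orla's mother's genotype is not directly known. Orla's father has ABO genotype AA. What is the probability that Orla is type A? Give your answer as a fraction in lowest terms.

Orla's mother's ABO genotype from BO × AB: 1/4 AB, 1/4 AO, 1/4 BB, 1/4 BO.
Crossing each possibility with the father AA and summing P(type A): 1/4·1/2 + 1/4·1 + 1/4·0 + 1/4·1/2 = 1/2.

1/2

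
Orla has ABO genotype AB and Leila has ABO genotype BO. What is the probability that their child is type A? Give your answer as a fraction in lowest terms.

ABO cross AB × BO → offspring phenotypes: 1/4 A, 1/2 B, 1/4 AB.
So P(type A) = 1/4.

1/4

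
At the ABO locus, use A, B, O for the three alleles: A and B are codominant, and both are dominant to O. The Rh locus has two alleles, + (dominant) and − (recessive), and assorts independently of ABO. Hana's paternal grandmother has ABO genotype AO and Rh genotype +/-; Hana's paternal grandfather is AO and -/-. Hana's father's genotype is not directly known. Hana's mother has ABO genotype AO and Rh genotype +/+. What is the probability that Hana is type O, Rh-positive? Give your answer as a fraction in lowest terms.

1/4

Hana's father's ABO genotype from AO × AO: 1/4 AA, 1/2 AO, 1/4 OO.
Crossing each possibility with the mother AO and summing P(type O): 1/4·0 + 1/2·1/4 + 1/4·1/2 = 1/4.
Similarly for Rh via the father's Rh distribution: P(Rh+) = 1.
Independent loci: 1/4 × 1 = 1/4.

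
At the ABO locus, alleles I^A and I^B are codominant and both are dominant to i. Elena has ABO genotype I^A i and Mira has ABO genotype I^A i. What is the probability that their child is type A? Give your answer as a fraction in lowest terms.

ABO cross I^A i × I^A i → offspring phenotypes: 1/4 O, 3/4 A.
So P(type A) = 3/4.

3/4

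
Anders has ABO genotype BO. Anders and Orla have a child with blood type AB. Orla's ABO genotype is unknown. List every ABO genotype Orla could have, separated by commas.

For each candidate genotype of Orla, check whether crossing it with BO can produce every observed child phenotype.
  AA → possible child types {A, AB} ✓
  AB → possible child types {A, B, AB} ✓
  AO → possible child types {O, A, B, AB} ✓
  BB → possible child types {B} ✗
  BO → possible child types {O, B} ✗
  OO → possible child types {O, B} ✗

AA, AB, AO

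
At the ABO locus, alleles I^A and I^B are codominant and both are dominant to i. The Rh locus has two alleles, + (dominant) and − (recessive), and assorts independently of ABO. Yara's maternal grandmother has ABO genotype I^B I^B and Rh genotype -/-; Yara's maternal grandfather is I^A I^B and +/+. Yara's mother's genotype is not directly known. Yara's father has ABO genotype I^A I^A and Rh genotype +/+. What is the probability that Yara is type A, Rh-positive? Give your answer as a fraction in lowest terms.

1/4

Yara's mother's ABO genotype from I^B I^B × I^A I^B: 1/2 I^A I^B, 1/2 I^B I^B.
Crossing each possibility with the father I^A I^A and summing P(type A): 1/2·1/2 + 1/2·0 = 1/4.
Similarly for Rh via the mother's Rh distribution: P(Rh+) = 1.
Independent loci: 1/4 × 1 = 1/4.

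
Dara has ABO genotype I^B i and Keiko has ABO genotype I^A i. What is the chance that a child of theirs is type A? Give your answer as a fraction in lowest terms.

1/4

ABO cross I^B i × I^A i → offspring phenotypes: 1/4 O, 1/4 A, 1/4 B, 1/4 AB.
So P(type A) = 1/4.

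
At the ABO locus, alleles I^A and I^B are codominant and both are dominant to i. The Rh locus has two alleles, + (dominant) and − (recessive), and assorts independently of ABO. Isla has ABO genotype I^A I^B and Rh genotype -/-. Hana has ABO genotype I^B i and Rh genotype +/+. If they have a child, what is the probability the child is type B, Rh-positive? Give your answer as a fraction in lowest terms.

1/2

ABO cross I^A I^B × I^B i → offspring phenotypes: 1/4 A, 1/2 B, 1/4 AB.
Rh cross -/- × +/+ → 1 Rh+.
Independent loci: P(type B, Rh-positive) = 1/2 × 1 = 1/2.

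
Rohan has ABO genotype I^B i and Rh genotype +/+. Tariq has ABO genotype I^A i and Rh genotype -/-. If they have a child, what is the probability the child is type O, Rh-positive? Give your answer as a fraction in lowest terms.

ABO cross I^B i × I^A i → offspring phenotypes: 1/4 O, 1/4 A, 1/4 B, 1/4 AB.
Rh cross +/+ × -/- → 1 Rh+.
Independent loci: P(type O, Rh-positive) = 1/4 × 1 = 1/4.

1/4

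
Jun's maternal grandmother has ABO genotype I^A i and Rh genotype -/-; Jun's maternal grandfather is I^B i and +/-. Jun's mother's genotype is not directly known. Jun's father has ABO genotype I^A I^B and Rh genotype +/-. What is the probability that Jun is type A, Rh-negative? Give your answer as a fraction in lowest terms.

9/64

Jun's mother's ABO genotype from I^A i × I^B i: 1/4 I^A I^B, 1/4 I^A i, 1/4 I^B i, 1/4 i i.
Crossing each possibility with the father I^A I^B and summing P(type A): 1/4·1/4 + 1/4·1/2 + 1/4·1/4 + 1/4·1/2 = 3/8.
Similarly for Rh via the mother's Rh distribution: P(Rh-) = 3/8.
Independent loci: 3/8 × 3/8 = 9/64.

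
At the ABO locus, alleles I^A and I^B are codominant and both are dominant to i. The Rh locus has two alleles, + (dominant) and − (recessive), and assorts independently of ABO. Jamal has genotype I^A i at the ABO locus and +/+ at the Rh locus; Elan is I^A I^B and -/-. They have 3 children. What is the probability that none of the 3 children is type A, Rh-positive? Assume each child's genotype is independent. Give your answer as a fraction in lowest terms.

ABO cross I^A i × I^A I^B → 1/2 A, 1/4 B, 1/4 AB.
Rh cross +/+ × -/- → 1 Rh+; so P(type A, Rh-positive) = 1/2 × 1 = 1/2 per child.
P(not type A, Rh-positive) = 1/2 for one child; (1/2)^3 = 1/8.

1/8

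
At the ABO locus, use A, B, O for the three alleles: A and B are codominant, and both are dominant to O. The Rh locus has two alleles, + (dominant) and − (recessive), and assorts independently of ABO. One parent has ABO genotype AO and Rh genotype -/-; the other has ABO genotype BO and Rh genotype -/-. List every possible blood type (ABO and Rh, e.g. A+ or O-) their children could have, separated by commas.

O-, A-, B-, AB-

Gametes from AO × BO give offspring ABO genotypes AB, AO, BO, OO, i.e. phenotypes O, A, B, AB.
Rh cross -/- × -/- → phenotypes Rh-.
Combining independently: O-, A-, B-, AB-.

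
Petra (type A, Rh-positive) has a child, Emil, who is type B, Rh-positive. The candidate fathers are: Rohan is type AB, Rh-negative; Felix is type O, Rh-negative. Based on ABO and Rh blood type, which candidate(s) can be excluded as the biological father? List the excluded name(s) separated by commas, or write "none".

A candidate is excluded only if no genotype consistent with his phenotype could produce a type B, Rh-positive child with a type A, Rh-positive mother.
Felix (type O, Rh-): no genotype consistent with that phenotype can produce a type-B Rh+ child with a type-A mother.

Felix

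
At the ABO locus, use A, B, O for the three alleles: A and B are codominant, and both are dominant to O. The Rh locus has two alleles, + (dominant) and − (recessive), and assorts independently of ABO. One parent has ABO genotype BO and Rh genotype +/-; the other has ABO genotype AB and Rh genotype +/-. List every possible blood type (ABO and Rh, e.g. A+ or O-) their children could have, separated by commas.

Gametes from BO × AB give offspring ABO genotypes AB, AO, BB, BO, i.e. phenotypes A, B, AB.
Rh cross +/- × +/- → phenotypes Rh+, Rh-.
Combining independently: A+, A-, B+, B-, AB+, AB-.

A+, A-, B+, B-, AB+, AB-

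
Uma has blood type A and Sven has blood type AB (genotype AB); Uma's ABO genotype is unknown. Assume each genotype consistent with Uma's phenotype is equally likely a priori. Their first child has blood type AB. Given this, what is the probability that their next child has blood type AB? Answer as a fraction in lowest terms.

5/12

Possible genotypes: Uma ∈ {AA, AO}; Sven ∈ {AB}.
Weight each parental genotype pair by prior × P(type-AB child):
  AA × AB: posterior weight 2/3; P(next child type AB) = 1/2.
  AO × AB: posterior weight 1/3; P(next child type AB) = 1/4.
Weighted sum = 5/12.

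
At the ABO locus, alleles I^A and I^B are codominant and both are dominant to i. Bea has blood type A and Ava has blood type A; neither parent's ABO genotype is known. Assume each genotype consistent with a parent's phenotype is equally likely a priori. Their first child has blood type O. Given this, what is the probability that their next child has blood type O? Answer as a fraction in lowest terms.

Possible genotypes: Bea ∈ {I^A I^A, I^A i}; Ava ∈ {I^A I^A, I^A i}.
Weight each parental genotype pair by prior × P(type-O child):
  I^A i × I^A i: posterior weight 1; P(next child type O) = 1/4.
Weighted sum = 1/4.

1/4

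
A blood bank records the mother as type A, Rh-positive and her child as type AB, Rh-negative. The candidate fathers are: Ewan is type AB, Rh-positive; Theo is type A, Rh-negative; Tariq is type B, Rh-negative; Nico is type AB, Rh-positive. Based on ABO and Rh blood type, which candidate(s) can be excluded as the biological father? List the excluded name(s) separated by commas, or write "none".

Theo

A candidate is excluded only if no genotype consistent with his phenotype could produce a type AB, Rh-negative child with a type A, Rh-positive mother.
Theo (type A, Rh-): no genotype consistent with that phenotype can produce a type-AB Rh- child with a type-A mother.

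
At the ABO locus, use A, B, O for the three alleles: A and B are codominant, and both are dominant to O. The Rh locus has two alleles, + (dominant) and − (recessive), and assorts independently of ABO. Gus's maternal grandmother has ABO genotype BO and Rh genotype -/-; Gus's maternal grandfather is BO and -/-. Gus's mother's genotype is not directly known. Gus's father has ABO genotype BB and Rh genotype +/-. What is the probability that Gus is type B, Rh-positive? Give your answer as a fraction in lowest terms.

1/2

Gus's mother's ABO genotype from BO × BO: 1/4 BB, 1/2 BO, 1/4 OO.
Crossing each possibility with the father BB and summing P(type B): 1/4·1 + 1/2·1 + 1/4·1 = 1.
Similarly for Rh via the mother's Rh distribution: P(Rh+) = 1/2.
Independent loci: 1 × 1/2 = 1/2.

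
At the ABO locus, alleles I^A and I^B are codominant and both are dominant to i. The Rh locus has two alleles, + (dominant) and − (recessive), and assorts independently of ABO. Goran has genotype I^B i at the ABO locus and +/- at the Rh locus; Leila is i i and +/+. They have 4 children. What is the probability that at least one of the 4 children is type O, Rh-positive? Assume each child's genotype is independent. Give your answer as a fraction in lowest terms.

ABO cross I^B i × i i → 1/2 O, 1/2 B.
Rh cross +/- × +/+ → 1 Rh+; so P(type O, Rh-positive) = 1/2 × 1 = 1/2 per child.
P(none) = (1/2)^4 = 1/16; P(at least one) = 1 − 1/16 = 15/16.

15/16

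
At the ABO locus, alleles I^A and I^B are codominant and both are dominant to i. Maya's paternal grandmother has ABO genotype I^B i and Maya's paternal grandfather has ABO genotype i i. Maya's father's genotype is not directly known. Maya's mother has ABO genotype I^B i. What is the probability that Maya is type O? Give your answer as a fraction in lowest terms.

3/8

Maya's father's ABO genotype from I^B i × i i: 1/2 I^B i, 1/2 i i.
Crossing each possibility with the mother I^B i and summing P(type O): 1/2·1/4 + 1/2·1/2 = 3/8.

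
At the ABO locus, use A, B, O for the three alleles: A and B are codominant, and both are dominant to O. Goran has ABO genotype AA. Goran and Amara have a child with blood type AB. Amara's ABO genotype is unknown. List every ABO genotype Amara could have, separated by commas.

AB, BB, BO

For each candidate genotype of Amara, check whether crossing it with AA can produce every observed child phenotype.
  AA → possible child types {A} ✗
  AB → possible child types {A, AB} ✓
  AO → possible child types {A} ✗
  BB → possible child types {AB} ✓
  BO → possible child types {A, AB} ✓
  OO → possible child types {A} ✗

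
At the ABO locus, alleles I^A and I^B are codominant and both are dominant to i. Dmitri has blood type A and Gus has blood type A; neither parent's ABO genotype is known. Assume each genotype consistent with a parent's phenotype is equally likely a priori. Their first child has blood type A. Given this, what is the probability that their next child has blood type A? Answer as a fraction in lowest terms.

19/20

Possible genotypes: Dmitri ∈ {I^A I^A, I^A i}; Gus ∈ {I^A I^A, I^A i}.
Weight each parental genotype pair by prior × P(type-A child):
  I^A I^A × I^A I^A: posterior weight 4/15; P(next child type A) = 1.
  I^A I^A × I^A i: posterior weight 4/15; P(next child type A) = 1.
  I^A i × I^A I^A: posterior weight 4/15; P(next child type A) = 1.
  I^A i × I^A i: posterior weight 1/5; P(next child type A) = 3/4.
Weighted sum = 19/20.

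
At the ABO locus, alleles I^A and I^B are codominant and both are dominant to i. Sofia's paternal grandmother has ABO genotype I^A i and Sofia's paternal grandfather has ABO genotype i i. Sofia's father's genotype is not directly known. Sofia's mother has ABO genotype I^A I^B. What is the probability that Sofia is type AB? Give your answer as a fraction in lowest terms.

Sofia's father's ABO genotype from I^A i × i i: 1/2 I^A i, 1/2 i i.
Crossing each possibility with the mother I^A I^B and summing P(type AB): 1/2·1/4 + 1/2·0 = 1/8.

1/8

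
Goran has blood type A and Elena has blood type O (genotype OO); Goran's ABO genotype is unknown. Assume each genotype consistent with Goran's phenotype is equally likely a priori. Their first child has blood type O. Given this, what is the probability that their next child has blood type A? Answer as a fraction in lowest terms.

1/2

Possible genotypes: Goran ∈ {AA, AO}; Elena ∈ {OO}.
Weight each parental genotype pair by prior × P(type-O child):
  AO × OO: posterior weight 1; P(next child type A) = 1/2.
Weighted sum = 1/2.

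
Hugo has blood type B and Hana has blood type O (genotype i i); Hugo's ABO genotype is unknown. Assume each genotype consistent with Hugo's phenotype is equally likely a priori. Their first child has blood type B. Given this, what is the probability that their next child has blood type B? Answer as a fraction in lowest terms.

5/6

Possible genotypes: Hugo ∈ {I^B I^B, I^B i}; Hana ∈ {i i}.
Weight each parental genotype pair by prior × P(type-B child):
  I^B I^B × i i: posterior weight 2/3; P(next child type B) = 1.
  I^B i × i i: posterior weight 1/3; P(next child type B) = 1/2.
Weighted sum = 5/6.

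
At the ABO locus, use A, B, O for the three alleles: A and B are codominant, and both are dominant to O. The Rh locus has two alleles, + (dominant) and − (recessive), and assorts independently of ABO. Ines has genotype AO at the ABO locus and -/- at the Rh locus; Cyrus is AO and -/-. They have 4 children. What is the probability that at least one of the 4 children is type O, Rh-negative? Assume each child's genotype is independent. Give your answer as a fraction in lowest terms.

175/256

ABO cross AO × AO → 1/4 O, 3/4 A.
Rh cross -/- × -/- → 1 Rh-; so P(type O, Rh-negative) = 1/4 × 1 = 1/4 per child.
P(none) = (3/4)^4 = 81/256; P(at least one) = 1 − 81/256 = 175/256.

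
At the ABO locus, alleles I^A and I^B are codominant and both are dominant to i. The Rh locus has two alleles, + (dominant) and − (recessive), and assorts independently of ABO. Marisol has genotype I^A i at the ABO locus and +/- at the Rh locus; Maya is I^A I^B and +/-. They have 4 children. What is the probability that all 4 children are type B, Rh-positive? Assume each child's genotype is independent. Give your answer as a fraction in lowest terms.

81/65536

ABO cross I^A i × I^A I^B → 1/2 A, 1/4 B, 1/4 AB.
Rh cross +/- × +/- → 3/4 Rh+, 1/4 Rh-; so P(type B, Rh-positive) = 1/4 × 3/4 = 3/16 per child.
All 4 independent: (3/16)^4 = 81/65536.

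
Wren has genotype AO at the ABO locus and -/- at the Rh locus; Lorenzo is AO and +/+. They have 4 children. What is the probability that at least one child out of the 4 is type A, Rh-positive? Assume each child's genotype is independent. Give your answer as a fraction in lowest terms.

255/256

ABO cross AO × AO → 1/4 O, 3/4 A.
Rh cross -/- × +/+ → 1 Rh+; so P(type A, Rh-positive) = 3/4 × 1 = 3/4 per child.
P(none) = (1/4)^4 = 1/256; P(at least one) = 1 − 1/256 = 255/256.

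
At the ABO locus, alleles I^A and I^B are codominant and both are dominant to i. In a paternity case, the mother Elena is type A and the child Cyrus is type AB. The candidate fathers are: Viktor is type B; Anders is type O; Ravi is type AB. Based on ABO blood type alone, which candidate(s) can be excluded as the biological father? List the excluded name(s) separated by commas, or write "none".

A candidate is excluded only if no genotype consistent with his phenotype could produce a type AB child with a type A mother.
Anders (type O): no genotype consistent with that phenotype can produce a type-AB child with a type-A mother.

Anders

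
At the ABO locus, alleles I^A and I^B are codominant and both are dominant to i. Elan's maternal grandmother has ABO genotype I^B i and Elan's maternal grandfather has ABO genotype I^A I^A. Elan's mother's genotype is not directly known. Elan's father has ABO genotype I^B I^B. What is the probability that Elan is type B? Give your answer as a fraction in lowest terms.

Elan's mother's ABO genotype from I^B i × I^A I^A: 1/2 I^A I^B, 1/2 I^A i.
Crossing each possibility with the father I^B I^B and summing P(type B): 1/2·1/2 + 1/2·1/2 = 1/2.

1/2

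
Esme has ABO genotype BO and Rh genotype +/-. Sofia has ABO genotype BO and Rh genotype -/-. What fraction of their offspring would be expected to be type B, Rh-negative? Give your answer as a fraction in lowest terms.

3/8

ABO cross BO × BO → offspring phenotypes: 1/4 O, 3/4 B.
Rh cross +/- × -/- → 1/2 Rh+, 1/2 Rh-.
Independent loci: P(type B, Rh-negative) = 3/4 × 1/2 = 3/8.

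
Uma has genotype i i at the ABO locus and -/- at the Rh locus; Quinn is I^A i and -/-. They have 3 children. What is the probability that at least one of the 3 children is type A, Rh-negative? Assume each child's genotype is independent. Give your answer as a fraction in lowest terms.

ABO cross i i × I^A i → 1/2 O, 1/2 A.
Rh cross -/- × -/- → 1 Rh-; so P(type A, Rh-negative) = 1/2 × 1 = 1/2 per child.
P(none) = (1/2)^3 = 1/8; P(at least one) = 1 − 1/8 = 7/8.

7/8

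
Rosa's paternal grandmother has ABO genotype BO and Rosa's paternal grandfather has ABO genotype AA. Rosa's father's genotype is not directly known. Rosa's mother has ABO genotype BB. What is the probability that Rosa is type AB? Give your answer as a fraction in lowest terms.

Rosa's father's ABO genotype from BO × AA: 1/2 AB, 1/2 AO.
Crossing each possibility with the mother BB and summing P(type AB): 1/2·1/2 + 1/2·1/2 = 1/2.

1/2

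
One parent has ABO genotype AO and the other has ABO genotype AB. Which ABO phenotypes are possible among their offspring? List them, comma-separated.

Gametes from AO × AB give offspring ABO genotypes AA, AB, AO, BO, i.e. phenotypes A, B, AB.

A, B, AB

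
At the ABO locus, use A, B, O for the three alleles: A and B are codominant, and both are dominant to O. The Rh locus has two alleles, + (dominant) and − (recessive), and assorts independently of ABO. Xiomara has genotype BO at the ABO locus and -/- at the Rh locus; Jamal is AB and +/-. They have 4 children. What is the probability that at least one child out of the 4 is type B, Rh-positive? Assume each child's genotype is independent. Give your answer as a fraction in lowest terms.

ABO cross BO × AB → 1/4 A, 1/2 B, 1/4 AB.
Rh cross -/- × +/- → 1/2 Rh+, 1/2 Rh-; so P(type B, Rh-positive) = 1/2 × 1/2 = 1/4 per child.
P(none) = (3/4)^4 = 81/256; P(at least one) = 1 − 81/256 = 175/256.

175/256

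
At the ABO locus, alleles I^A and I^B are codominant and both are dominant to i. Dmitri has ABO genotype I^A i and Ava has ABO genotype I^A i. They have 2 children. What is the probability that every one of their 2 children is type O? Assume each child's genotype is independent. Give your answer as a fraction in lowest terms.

1/16

ABO cross I^A i × I^A i → 1/4 O, 3/4 A.
So P(type O) = 1/4 per child.
All 2 independent: (1/4)^2 = 1/16.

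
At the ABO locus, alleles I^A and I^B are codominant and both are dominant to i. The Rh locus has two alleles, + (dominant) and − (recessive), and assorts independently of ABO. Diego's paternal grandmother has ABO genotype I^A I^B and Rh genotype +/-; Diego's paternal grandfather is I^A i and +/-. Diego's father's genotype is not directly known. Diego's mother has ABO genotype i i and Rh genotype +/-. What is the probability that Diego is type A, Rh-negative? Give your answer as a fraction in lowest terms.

1/8

Diego's father's ABO genotype from I^A I^B × I^A i: 1/4 I^A I^A, 1/4 I^A I^B, 1/4 I^A i, 1/4 I^B i.
Crossing each possibility with the mother i i and summing P(type A): 1/4·1 + 1/4·1/2 + 1/4·1/2 + 1/4·0 = 1/2.
Similarly for Rh via the father's Rh distribution: P(Rh-) = 1/4.
Independent loci: 1/2 × 1/4 = 1/8.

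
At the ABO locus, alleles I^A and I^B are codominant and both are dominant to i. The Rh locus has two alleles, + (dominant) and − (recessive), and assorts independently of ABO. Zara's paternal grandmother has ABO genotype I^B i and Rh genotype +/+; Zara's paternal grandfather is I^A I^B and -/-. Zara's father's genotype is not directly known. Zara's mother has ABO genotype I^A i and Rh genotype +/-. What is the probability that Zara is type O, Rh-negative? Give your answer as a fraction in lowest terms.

Zara's father's ABO genotype from I^B i × I^A I^B: 1/4 I^A I^B, 1/4 I^A i, 1/4 I^B I^B, 1/4 I^B i.
Crossing each possibility with the mother I^A i and summing P(type O): 1/4·0 + 1/4·1/4 + 1/4·0 + 1/4·1/4 = 1/8.
Similarly for Rh via the father's Rh distribution: P(Rh-) = 1/4.
Independent loci: 1/8 × 1/4 = 1/32.

1/32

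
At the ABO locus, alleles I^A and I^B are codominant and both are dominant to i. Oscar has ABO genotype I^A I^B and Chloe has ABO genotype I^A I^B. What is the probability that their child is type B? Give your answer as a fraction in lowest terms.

1/4

ABO cross I^A I^B × I^A I^B → offspring phenotypes: 1/4 A, 1/4 B, 1/2 AB.
So P(type B) = 1/4.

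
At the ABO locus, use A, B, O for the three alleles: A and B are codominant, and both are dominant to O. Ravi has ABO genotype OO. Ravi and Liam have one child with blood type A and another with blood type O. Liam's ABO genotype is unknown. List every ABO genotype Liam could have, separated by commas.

For each candidate genotype of Liam, check whether crossing it with OO can produce every observed child phenotype.
  AA → possible child types {A} ✗
  AB → possible child types {A, B} ✗
  AO → possible child types {O, A} ✓
  BB → possible child types {B} ✗
  BO → possible child types {O, B} ✗
  OO → possible child types {O} ✗

AO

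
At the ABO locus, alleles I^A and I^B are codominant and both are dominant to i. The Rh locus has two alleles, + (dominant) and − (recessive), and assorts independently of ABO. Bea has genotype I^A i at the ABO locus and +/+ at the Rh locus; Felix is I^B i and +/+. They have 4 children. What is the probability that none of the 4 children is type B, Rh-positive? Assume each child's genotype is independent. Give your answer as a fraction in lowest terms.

81/256

ABO cross I^A i × I^B i → 1/4 O, 1/4 A, 1/4 B, 1/4 AB.
Rh cross +/+ × +/+ → 1 Rh+; so P(type B, Rh-positive) = 1/4 × 1 = 1/4 per child.
P(not type B, Rh-positive) = 3/4 for one child; (3/4)^4 = 81/256.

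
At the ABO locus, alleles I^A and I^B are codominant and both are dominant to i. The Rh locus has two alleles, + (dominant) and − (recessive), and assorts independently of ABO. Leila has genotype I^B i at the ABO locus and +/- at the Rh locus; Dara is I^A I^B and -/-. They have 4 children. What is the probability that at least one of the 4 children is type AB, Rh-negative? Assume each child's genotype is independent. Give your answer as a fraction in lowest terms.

1695/4096

ABO cross I^B i × I^A I^B → 1/4 A, 1/2 B, 1/4 AB.
Rh cross +/- × -/- → 1/2 Rh+, 1/2 Rh-; so P(type AB, Rh-negative) = 1/4 × 1/2 = 1/8 per child.
P(none) = (7/8)^4 = 2401/4096; P(at least one) = 1 − 2401/4096 = 1695/4096.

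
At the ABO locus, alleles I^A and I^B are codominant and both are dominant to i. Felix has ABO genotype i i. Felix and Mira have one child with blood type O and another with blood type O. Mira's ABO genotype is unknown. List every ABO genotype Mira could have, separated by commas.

For each candidate genotype of Mira, check whether crossing it with i i can produce every observed child phenotype.
  I^A I^A → possible child types {A} ✗
  I^A I^B → possible child types {A, B} ✗
  I^A i → possible child types {O, A} ✓
  I^B I^B → possible child types {B} ✗
  I^B i → possible child types {O, B} ✓
  i i → possible child types {O} ✓

I^A i, I^B i, i i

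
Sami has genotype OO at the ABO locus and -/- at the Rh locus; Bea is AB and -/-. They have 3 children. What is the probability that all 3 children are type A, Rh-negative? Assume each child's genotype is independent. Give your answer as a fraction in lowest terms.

ABO cross OO × AB → 1/2 A, 1/2 B.
Rh cross -/- × -/- → 1 Rh-; so P(type A, Rh-negative) = 1/2 × 1 = 1/2 per child.
All 3 independent: (1/2)^3 = 1/8.

1/8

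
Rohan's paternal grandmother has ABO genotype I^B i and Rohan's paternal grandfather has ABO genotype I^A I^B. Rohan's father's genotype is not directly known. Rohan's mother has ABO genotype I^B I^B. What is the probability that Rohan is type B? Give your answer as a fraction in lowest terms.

Rohan's father's ABO genotype from I^B i × I^A I^B: 1/4 I^A I^B, 1/4 I^A i, 1/4 I^B I^B, 1/4 I^B i.
Crossing each possibility with the mother I^B I^B and summing P(type B): 1/4·1/2 + 1/4·1/2 + 1/4·1 + 1/4·1 = 3/4.

3/4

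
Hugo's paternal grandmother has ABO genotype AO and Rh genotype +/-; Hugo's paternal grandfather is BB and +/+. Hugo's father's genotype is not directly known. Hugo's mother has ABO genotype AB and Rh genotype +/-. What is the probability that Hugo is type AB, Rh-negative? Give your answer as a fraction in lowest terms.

Hugo's father's ABO genotype from AO × BB: 1/2 AB, 1/2 BO.
Crossing each possibility with the mother AB and summing P(type AB): 1/2·1/2 + 1/2·1/4 = 3/8.
Similarly for Rh via the father's Rh distribution: P(Rh-) = 1/8.
Independent loci: 3/8 × 1/8 = 3/64.

3/64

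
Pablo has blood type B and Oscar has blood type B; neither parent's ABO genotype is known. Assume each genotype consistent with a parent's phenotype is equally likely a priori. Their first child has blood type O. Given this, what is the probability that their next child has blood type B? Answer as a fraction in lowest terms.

3/4

Possible genotypes: Pablo ∈ {BB, BO}; Oscar ∈ {BB, BO}.
Weight each parental genotype pair by prior × P(type-O child):
  BO × BO: posterior weight 1; P(next child type B) = 3/4.
Weighted sum = 3/4.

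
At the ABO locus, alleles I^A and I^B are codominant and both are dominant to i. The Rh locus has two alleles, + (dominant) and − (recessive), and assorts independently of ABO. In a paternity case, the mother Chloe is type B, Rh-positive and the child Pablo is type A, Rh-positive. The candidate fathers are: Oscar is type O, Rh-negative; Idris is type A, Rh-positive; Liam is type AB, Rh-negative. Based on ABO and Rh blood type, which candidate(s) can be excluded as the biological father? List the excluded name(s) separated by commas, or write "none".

Oscar

A candidate is excluded only if no genotype consistent with his phenotype could produce a type A, Rh-positive child with a type B, Rh-positive mother.
Oscar (type O, Rh-): no genotype consistent with that phenotype can produce a type-A Rh+ child with a type-B mother.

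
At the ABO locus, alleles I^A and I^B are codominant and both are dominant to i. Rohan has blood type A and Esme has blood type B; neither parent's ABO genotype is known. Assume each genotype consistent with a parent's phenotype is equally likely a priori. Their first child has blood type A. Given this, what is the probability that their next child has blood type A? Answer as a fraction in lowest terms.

5/12

Possible genotypes: Rohan ∈ {I^A I^A, I^A i}; Esme ∈ {I^B I^B, I^B i}.
Weight each parental genotype pair by prior × P(type-A child):
  I^A I^A × I^B i: posterior weight 2/3; P(next child type A) = 1/2.
  I^A i × I^B i: posterior weight 1/3; P(next child type A) = 1/4.
Weighted sum = 5/12.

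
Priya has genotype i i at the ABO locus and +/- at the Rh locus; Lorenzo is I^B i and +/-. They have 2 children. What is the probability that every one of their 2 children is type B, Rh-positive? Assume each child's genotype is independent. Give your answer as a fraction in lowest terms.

9/64

ABO cross i i × I^B i → 1/2 O, 1/2 B.
Rh cross +/- × +/- → 3/4 Rh+, 1/4 Rh-; so P(type B, Rh-positive) = 1/2 × 3/4 = 3/8 per child.
All 2 independent: (3/8)^2 = 9/64.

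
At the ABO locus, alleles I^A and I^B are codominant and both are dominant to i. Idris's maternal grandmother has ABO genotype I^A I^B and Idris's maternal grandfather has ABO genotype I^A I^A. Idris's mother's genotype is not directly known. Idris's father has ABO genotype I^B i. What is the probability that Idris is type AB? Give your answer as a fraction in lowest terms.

Idris's mother's ABO genotype from I^A I^B × I^A I^A: 1/2 I^A I^A, 1/2 I^A I^B.
Crossing each possibility with the father I^B i and summing P(type AB): 1/2·1/2 + 1/2·1/4 = 3/8.

3/8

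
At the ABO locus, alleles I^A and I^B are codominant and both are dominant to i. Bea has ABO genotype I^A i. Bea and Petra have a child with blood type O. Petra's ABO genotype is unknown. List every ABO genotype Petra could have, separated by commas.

I^A i, I^B i, i i

For each candidate genotype of Petra, check whether crossing it with I^A i can produce every observed child phenotype.
  I^A I^A → possible child types {A} ✗
  I^A I^B → possible child types {A, B, AB} ✗
  I^A i → possible child types {O, A} ✓
  I^B I^B → possible child types {B, AB} ✗
  I^B i → possible child types {O, A, B, AB} ✓
  i i → possible child types {O, A} ✓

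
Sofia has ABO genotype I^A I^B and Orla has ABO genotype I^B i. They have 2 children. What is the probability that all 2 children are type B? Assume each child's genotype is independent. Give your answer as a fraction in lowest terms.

ABO cross I^A I^B × I^B i → 1/4 A, 1/2 B, 1/4 AB.
So P(type B) = 1/2 per child.
All 2 independent: (1/2)^2 = 1/4.

1/4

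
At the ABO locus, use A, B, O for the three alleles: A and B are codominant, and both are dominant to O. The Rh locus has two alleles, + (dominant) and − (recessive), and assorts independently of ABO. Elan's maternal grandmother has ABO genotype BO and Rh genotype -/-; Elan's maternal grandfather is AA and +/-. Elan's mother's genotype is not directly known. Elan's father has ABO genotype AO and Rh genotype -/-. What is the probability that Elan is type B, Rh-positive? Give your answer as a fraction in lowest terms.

1/32

Elan's mother's ABO genotype from BO × AA: 1/2 AB, 1/2 AO.
Crossing each possibility with the father AO and summing P(type B): 1/2·1/4 + 1/2·0 = 1/8.
Similarly for Rh via the mother's Rh distribution: P(Rh+) = 1/4.
Independent loci: 1/8 × 1/4 = 1/32.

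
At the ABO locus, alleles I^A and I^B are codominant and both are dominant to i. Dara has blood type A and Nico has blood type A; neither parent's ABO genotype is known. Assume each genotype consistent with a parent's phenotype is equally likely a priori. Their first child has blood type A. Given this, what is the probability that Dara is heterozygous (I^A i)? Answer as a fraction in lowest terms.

7/15

Possible genotypes: Dara ∈ {I^A I^A, I^A i}; Nico ∈ {I^A I^A, I^A i}.
Weight each parental genotype pair by prior × P(type-A child):
  I^A I^A × I^A I^A: posterior weight 4/15.
  I^A I^A × I^A i: posterior weight 4/15.
  I^A i × I^A I^A: posterior weight 4/15.
  I^A i × I^A i: posterior weight 1/5.
Sum the posterior weight over pairs where Dara is I^A i: 7/15.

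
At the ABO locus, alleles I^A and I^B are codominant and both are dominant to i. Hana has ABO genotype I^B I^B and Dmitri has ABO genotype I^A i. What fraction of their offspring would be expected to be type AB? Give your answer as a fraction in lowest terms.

1/2

ABO cross I^B I^B × I^A i → offspring phenotypes: 1/2 B, 1/2 AB.
So P(type AB) = 1/2.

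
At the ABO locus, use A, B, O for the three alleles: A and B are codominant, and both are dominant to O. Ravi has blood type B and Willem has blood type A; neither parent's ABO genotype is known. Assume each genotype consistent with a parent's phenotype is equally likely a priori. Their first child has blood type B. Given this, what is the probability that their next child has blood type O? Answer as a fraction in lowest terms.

1/12

Possible genotypes: Ravi ∈ {BB, BO}; Willem ∈ {AA, AO}.
Weight each parental genotype pair by prior × P(type-B child):
  BB × AO: posterior weight 2/3; P(next child type O) = 0.
  BO × AO: posterior weight 1/3; P(next child type O) = 1/4.
Weighted sum = 1/12.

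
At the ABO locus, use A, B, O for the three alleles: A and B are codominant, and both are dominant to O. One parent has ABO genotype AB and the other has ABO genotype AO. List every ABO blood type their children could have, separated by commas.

Gametes from AB × AO give offspring ABO genotypes AA, AB, AO, BO, i.e. phenotypes A, B, AB.

A, B, AB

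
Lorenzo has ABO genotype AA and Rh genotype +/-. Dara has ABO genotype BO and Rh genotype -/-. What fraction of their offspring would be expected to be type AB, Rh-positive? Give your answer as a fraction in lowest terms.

1/4

ABO cross AA × BO → offspring phenotypes: 1/2 A, 1/2 AB.
Rh cross +/- × -/- → 1/2 Rh+, 1/2 Rh-.
Independent loci: P(type AB, Rh-positive) = 1/2 × 1/2 = 1/4.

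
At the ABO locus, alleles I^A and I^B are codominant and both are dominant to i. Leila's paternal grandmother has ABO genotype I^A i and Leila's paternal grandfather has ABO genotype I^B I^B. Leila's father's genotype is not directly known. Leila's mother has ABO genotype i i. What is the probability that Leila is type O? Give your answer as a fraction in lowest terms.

1/4

Leila's father's ABO genotype from I^A i × I^B I^B: 1/2 I^A I^B, 1/2 I^B i.
Crossing each possibility with the mother i i and summing P(type O): 1/2·0 + 1/2·1/2 = 1/4.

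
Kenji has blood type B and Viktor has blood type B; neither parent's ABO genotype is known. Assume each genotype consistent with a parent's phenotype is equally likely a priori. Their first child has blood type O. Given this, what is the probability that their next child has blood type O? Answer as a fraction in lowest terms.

1/4

Possible genotypes: Kenji ∈ {BB, BO}; Viktor ∈ {BB, BO}.
Weight each parental genotype pair by prior × P(type-O child):
  BO × BO: posterior weight 1; P(next child type O) = 1/4.
Weighted sum = 1/4.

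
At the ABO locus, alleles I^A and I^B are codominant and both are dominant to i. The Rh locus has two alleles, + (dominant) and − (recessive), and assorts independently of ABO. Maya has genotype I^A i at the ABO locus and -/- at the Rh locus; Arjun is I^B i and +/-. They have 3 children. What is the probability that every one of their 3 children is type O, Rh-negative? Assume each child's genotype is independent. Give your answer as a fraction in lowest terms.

1/512

ABO cross I^A i × I^B i → 1/4 O, 1/4 A, 1/4 B, 1/4 AB.
Rh cross -/- × +/- → 1/2 Rh+, 1/2 Rh-; so P(type O, Rh-negative) = 1/4 × 1/2 = 1/8 per child.
All 3 independent: (1/8)^3 = 1/512.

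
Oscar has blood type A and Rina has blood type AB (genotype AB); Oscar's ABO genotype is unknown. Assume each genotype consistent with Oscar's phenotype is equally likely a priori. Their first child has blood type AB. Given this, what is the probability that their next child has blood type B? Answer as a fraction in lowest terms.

1/12

Possible genotypes: Oscar ∈ {AA, AO}; Rina ∈ {AB}.
Weight each parental genotype pair by prior × P(type-AB child):
  AA × AB: posterior weight 2/3; P(next child type B) = 0.
  AO × AB: posterior weight 1/3; P(next child type B) = 1/4.
Weighted sum = 1/12.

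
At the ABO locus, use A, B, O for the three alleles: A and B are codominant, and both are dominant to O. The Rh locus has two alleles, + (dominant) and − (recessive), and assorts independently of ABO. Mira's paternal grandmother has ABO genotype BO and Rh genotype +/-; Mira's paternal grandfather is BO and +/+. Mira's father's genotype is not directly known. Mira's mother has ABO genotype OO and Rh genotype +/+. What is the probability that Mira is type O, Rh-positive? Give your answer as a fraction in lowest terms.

Mira's father's ABO genotype from BO × BO: 1/4 BB, 1/2 BO, 1/4 OO.
Crossing each possibility with the mother OO and summing P(type O): 1/4·0 + 1/2·1/2 + 1/4·1 = 1/2.
Similarly for Rh via the father's Rh distribution: P(Rh+) = 1.
Independent loci: 1/2 × 1 = 1/2.

1/2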